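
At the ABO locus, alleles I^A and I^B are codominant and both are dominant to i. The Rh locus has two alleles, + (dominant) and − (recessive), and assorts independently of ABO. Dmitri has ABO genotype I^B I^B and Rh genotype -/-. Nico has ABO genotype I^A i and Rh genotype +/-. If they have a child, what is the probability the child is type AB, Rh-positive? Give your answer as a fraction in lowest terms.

ABO cross I^B I^B × I^A i → offspring phenotypes: 1/2 B, 1/2 AB.
Rh cross -/- × +/- → 1/2 Rh+, 1/2 Rh-.
Independent loci: P(type AB, Rh-positive) = 1/2 × 1/2 = 1/4.

1/4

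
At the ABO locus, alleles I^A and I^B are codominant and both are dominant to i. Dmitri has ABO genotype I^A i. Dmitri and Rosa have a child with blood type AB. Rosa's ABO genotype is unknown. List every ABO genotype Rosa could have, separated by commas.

I^A I^B, I^B I^B, I^B i

For each candidate genotype of Rosa, check whether crossing it with I^A i can produce every observed child phenotype.
  I^A I^A → possible child types {A} ✗
  I^A I^B → possible child types {A, B, AB} ✓
  I^A i → possible child types {O, A} ✗
  I^B I^B → possible child types {B, AB} ✓
  I^B i → possible child types {O, A, B, AB} ✓
  i i → possible child types {O, A} ✗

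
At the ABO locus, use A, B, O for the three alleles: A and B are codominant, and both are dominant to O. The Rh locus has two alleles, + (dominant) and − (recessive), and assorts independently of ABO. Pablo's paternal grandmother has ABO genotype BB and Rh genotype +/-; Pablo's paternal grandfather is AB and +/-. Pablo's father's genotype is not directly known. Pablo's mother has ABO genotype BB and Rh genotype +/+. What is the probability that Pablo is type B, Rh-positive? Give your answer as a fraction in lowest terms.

3/4

Pablo's father's ABO genotype from BB × AB: 1/2 AB, 1/2 BB.
Crossing each possibility with the mother BB and summing P(type B): 1/2·1/2 + 1/2·1 = 3/4.
Similarly for Rh via the father's Rh distribution: P(Rh+) = 1.
Independent loci: 3/4 × 1 = 3/4.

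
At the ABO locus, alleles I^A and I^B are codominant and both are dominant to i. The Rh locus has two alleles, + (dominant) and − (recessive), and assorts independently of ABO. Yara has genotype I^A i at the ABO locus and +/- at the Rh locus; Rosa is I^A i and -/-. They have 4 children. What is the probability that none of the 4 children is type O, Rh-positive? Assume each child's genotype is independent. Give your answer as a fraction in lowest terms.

2401/4096

ABO cross I^A i × I^A i → 1/4 O, 3/4 A.
Rh cross +/- × -/- → 1/2 Rh+, 1/2 Rh-; so P(type O, Rh-positive) = 1/4 × 1/2 = 1/8 per child.
P(not type O, Rh-positive) = 7/8 for one child; (7/8)^4 = 2401/4096.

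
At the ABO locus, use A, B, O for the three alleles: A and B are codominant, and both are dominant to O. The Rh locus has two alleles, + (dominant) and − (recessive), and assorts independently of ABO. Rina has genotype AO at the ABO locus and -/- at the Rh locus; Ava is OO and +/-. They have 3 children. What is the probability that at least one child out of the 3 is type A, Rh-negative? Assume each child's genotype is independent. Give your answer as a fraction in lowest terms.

ABO cross AO × OO → 1/2 O, 1/2 A.
Rh cross -/- × +/- → 1/2 Rh+, 1/2 Rh-; so P(type A, Rh-negative) = 1/2 × 1/2 = 1/4 per child.
P(none) = (3/4)^3 = 27/64; P(at least one) = 1 − 27/64 = 37/64.

37/64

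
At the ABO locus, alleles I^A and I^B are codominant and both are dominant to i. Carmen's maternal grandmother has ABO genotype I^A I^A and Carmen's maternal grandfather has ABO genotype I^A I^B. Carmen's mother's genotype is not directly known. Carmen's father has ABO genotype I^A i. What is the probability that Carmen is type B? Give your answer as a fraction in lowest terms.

Carmen's mother's ABO genotype from I^A I^A × I^A I^B: 1/2 I^A I^A, 1/2 I^A I^B.
Crossing each possibility with the father I^A i and summing P(type B): 1/2·0 + 1/2·1/4 = 1/8.

1/8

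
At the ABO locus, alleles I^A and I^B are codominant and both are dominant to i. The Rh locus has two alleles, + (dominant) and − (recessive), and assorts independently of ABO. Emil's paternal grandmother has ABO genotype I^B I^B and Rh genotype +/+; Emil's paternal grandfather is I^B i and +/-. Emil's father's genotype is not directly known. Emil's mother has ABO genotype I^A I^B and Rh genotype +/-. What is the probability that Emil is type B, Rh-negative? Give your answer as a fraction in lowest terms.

Emil's father's ABO genotype from I^B I^B × I^B i: 1/2 I^B I^B, 1/2 I^B i.
Crossing each possibility with the mother I^A I^B and summing P(type B): 1/2·1/2 + 1/2·1/2 = 1/2.
Similarly for Rh via the father's Rh distribution: P(Rh-) = 1/8.
Independent loci: 1/2 × 1/8 = 1/16.

1/16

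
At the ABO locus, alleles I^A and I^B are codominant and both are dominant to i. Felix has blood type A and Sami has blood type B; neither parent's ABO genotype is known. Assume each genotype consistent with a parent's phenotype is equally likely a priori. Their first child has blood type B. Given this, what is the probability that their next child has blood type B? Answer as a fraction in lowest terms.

5/12

Possible genotypes: Felix ∈ {I^A I^A, I^A i}; Sami ∈ {I^B I^B, I^B i}.
Weight each parental genotype pair by prior × P(type-B child):
  I^A i × I^B I^B: posterior weight 2/3; P(next child type B) = 1/2.
  I^A i × I^B i: posterior weight 1/3; P(next child type B) = 1/4.
Weighted sum = 5/12.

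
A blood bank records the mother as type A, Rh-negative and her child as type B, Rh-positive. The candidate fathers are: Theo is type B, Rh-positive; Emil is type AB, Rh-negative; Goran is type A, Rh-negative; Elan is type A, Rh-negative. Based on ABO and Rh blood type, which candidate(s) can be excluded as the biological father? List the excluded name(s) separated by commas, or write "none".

Emil, Goran, Elan

A candidate is excluded only if no genotype consistent with his phenotype could produce a type B, Rh-positive child with a type A, Rh-negative mother.
Emil (type AB, Rh-): no genotype consistent with that phenotype can produce a type-B Rh+ child with a type-A mother.
Goran (type A, Rh-): no genotype consistent with that phenotype can produce a type-B Rh+ child with a type-A mother.
Elan (type A, Rh-): no genotype consistent with that phenotype can produce a type-B Rh+ child with a type-A mother.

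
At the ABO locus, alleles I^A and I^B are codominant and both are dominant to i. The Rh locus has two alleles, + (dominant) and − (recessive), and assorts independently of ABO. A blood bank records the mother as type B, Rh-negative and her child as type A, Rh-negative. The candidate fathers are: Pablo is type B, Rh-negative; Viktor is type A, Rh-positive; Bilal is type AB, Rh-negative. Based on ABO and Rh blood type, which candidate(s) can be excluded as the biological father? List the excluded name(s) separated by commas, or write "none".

A candidate is excluded only if no genotype consistent with his phenotype could produce a type A, Rh-negative child with a type B, Rh-negative mother.
Pablo (type B, Rh-): no genotype consistent with that phenotype can produce a type-A Rh- child with a type-B mother.

Pablo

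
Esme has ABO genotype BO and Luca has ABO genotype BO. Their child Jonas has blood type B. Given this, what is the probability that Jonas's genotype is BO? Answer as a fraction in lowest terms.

2/3

Cross BO × BO → 1/4 BB, 1/2 BO, 1/4 OO.
Type-B genotypes among offspring: BB (1/4), BO (1/2); total 3/4.
P(BO | type B) = (1/2) / (3/4) = 2/3.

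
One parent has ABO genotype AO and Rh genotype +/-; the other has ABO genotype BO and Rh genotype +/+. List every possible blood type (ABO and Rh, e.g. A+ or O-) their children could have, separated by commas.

O+, A+, B+, AB+

Gametes from AO × BO give offspring ABO genotypes AB, AO, BO, OO, i.e. phenotypes O, A, B, AB.
Rh cross +/- × +/+ → phenotypes Rh+.
Combining independently: O+, A+, B+, AB+.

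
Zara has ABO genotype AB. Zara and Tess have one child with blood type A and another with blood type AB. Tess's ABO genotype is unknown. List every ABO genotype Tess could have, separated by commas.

For each candidate genotype of Tess, check whether crossing it with AB can produce every observed child phenotype.
  AA → possible child types {A, AB} ✓
  AB → possible child types {A, B, AB} ✓
  AO → possible child types {A, B, AB} ✓
  BB → possible child types {B, AB} ✗
  BO → possible child types {A, B, AB} ✓
  OO → possible child types {A, B} ✗

AA, AB, AO, BO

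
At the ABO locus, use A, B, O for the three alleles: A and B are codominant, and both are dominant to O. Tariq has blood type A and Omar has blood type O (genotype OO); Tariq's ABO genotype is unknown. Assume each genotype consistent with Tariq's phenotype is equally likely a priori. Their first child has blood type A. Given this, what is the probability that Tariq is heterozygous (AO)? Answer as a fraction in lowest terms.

1/3

Possible genotypes: Tariq ∈ {AA, AO}; Omar ∈ {OO}.
Weight each parental genotype pair by prior × P(type-A child):
  AA × OO: posterior weight 2/3.
  AO × OO: posterior weight 1/3.
Sum the posterior weight over pairs where Tariq is AO: 1/3.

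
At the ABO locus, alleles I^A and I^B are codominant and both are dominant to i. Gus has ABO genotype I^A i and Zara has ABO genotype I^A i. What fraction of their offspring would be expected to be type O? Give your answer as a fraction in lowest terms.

ABO cross I^A i × I^A i → offspring phenotypes: 1/4 O, 3/4 A.
So P(type O) = 1/4.

1/4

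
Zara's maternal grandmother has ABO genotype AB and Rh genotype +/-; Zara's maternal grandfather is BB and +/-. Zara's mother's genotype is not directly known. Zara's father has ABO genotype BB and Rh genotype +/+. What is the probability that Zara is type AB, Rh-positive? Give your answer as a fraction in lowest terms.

1/4

Zara's mother's ABO genotype from AB × BB: 1/2 AB, 1/2 BB.
Crossing each possibility with the father BB and summing P(type AB): 1/2·1/2 + 1/2·0 = 1/4.
Similarly for Rh via the mother's Rh distribution: P(Rh+) = 1.
Independent loci: 1/4 × 1 = 1/4.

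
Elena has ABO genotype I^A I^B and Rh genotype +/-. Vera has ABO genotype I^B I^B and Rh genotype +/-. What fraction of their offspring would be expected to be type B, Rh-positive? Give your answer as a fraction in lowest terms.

ABO cross I^A I^B × I^B I^B → offspring phenotypes: 1/2 B, 1/2 AB.
Rh cross +/- × +/- → 3/4 Rh+, 1/4 Rh-.
Independent loci: P(type B, Rh-positive) = 1/2 × 3/4 = 3/8.

3/8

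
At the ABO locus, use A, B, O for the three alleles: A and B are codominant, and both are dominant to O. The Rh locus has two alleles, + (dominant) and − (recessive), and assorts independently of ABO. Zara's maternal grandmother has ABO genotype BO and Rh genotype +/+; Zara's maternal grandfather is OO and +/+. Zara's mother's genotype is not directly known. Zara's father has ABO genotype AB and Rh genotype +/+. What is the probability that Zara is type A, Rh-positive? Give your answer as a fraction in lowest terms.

3/8

Zara's mother's ABO genotype from BO × OO: 1/2 BO, 1/2 OO.
Crossing each possibility with the father AB and summing P(type A): 1/2·1/4 + 1/2·1/2 = 3/8.
Similarly for Rh via the mother's Rh distribution: P(Rh+) = 1.
Independent loci: 3/8 × 1 = 3/8.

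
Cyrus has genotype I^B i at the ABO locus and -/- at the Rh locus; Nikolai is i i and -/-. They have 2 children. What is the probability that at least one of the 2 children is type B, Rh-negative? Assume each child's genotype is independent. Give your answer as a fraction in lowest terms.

3/4

ABO cross I^B i × i i → 1/2 O, 1/2 B.
Rh cross -/- × -/- → 1 Rh-; so P(type B, Rh-negative) = 1/2 × 1 = 1/2 per child.
P(none) = (1/2)^2 = 1/4; P(at least one) = 1 − 1/4 = 3/4.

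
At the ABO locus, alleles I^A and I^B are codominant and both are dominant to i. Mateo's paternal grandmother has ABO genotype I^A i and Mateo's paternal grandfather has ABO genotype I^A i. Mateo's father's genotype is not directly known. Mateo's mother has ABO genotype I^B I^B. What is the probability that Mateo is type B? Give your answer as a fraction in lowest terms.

Mateo's father's ABO genotype from I^A i × I^A i: 1/4 I^A I^A, 1/2 I^A i, 1/4 i i.
Crossing each possibility with the mother I^B I^B and summing P(type B): 1/4·0 + 1/2·1/2 + 1/4·1 = 1/2.

1/2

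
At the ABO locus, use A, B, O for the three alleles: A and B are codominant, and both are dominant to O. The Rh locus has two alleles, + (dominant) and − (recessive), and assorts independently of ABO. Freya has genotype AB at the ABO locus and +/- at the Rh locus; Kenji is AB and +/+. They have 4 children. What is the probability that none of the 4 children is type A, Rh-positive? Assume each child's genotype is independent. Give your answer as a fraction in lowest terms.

81/256

ABO cross AB × AB → 1/4 A, 1/4 B, 1/2 AB.
Rh cross +/- × +/+ → 1 Rh+; so P(type A, Rh-positive) = 1/4 × 1 = 1/4 per child.
P(not type A, Rh-positive) = 3/4 for one child; (3/4)^4 = 81/256.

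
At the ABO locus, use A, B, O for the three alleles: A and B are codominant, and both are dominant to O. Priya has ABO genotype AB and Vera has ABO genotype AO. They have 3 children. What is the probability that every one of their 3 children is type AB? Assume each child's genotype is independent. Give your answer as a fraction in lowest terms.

1/64

ABO cross AB × AO → 1/2 A, 1/4 B, 1/4 AB.
So P(type AB) = 1/4 per child.
All 3 independent: (1/4)^3 = 1/64.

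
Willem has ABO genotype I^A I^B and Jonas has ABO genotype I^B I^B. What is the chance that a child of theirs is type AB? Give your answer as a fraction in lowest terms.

ABO cross I^A I^B × I^B I^B → offspring phenotypes: 1/2 B, 1/2 AB.
So P(type AB) = 1/2.

1/2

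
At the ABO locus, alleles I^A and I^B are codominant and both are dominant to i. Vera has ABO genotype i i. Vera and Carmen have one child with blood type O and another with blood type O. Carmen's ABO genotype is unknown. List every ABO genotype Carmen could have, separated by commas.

I^A i, I^B i, i i

For each candidate genotype of Carmen, check whether crossing it with i i can produce every observed child phenotype.
  I^A I^A → possible child types {A} ✗
  I^A I^B → possible child types {A, B} ✗
  I^A i → possible child types {O, A} ✓
  I^B I^B → possible child types {B} ✗
  I^B i → possible child types {O, B} ✓
  i i → possible child types {O} ✓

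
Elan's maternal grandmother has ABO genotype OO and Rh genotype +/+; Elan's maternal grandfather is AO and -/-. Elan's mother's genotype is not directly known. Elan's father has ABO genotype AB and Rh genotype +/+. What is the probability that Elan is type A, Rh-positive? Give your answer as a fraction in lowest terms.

Elan's mother's ABO genotype from OO × AO: 1/2 AO, 1/2 OO.
Crossing each possibility with the father AB and summing P(type A): 1/2·1/2 + 1/2·1/2 = 1/2.
Similarly for Rh via the mother's Rh distribution: P(Rh+) = 1.
Independent loci: 1/2 × 1 = 1/2.

1/2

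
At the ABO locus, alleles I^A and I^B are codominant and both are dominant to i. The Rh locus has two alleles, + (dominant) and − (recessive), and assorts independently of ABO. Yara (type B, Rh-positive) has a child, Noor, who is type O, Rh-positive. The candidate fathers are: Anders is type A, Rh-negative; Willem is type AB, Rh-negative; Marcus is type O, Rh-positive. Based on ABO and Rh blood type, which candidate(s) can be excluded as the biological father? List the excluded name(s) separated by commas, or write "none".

Willem

A candidate is excluded only if no genotype consistent with his phenotype could produce a type O, Rh-positive child with a type B, Rh-positive mother.
Willem (type AB, Rh-): no genotype consistent with that phenotype can produce a type-O Rh+ child with a type-B mother.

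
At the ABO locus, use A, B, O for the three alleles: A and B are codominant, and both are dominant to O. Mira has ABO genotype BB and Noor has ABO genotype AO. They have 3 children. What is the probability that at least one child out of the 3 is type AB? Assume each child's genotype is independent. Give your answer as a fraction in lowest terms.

ABO cross BB × AO → 1/2 B, 1/2 AB.
So P(type AB) = 1/2 per child.
P(none) = (1/2)^3 = 1/8; P(at least one) = 1 − 1/8 = 7/8.

7/8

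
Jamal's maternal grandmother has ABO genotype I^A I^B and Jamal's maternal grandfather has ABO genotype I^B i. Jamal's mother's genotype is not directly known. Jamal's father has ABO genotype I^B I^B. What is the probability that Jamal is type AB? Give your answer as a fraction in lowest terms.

1/4

Jamal's mother's ABO genotype from I^A I^B × I^B i: 1/4 I^A I^B, 1/4 I^A i, 1/4 I^B I^B, 1/4 I^B i.
Crossing each possibility with the father I^B I^B and summing P(type AB): 1/4·1/2 + 1/4·1/2 + 1/4·0 + 1/4·0 = 1/4.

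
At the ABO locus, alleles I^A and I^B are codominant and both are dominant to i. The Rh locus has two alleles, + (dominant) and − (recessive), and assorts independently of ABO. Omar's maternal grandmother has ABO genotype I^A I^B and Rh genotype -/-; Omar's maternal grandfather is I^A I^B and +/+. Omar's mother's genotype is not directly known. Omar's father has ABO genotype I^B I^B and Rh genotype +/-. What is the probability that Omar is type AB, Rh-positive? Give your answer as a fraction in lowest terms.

Omar's mother's ABO genotype from I^A I^B × I^A I^B: 1/4 I^A I^A, 1/2 I^A I^B, 1/4 I^B I^B.
Crossing each possibility with the father I^B I^B and summing P(type AB): 1/4·1 + 1/2·1/2 + 1/4·0 = 1/2.
Similarly for Rh via the mother's Rh distribution: P(Rh+) = 3/4.
Independent loci: 1/2 × 3/4 = 3/8.

3/8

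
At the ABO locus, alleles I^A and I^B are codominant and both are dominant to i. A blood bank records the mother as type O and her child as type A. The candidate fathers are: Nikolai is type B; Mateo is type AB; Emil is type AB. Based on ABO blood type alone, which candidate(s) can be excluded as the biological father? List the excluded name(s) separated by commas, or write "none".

A candidate is excluded only if no genotype consistent with his phenotype could produce a type A child with a type O mother.
Nikolai (type B): no genotype consistent with that phenotype can produce a type-A child with a type-O mother.

Nikolai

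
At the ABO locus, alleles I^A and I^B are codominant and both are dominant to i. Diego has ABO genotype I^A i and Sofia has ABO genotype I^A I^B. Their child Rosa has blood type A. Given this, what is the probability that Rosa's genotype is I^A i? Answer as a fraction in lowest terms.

1/2

Cross I^A i × I^A I^B → 1/4 I^A I^A, 1/4 I^A I^B, 1/4 I^A i, 1/4 I^B i.
Type-A genotypes among offspring: I^A I^A (1/4), I^A i (1/4); total 1/2.
P(I^A i | type A) = (1/4) / (1/2) = 1/2.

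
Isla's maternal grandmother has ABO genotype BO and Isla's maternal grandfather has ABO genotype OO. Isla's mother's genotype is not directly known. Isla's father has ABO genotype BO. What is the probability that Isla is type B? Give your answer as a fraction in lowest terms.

Isla's mother's ABO genotype from BO × OO: 1/2 BO, 1/2 OO.
Crossing each possibility with the father BO and summing P(type B): 1/2·3/4 + 1/2·1/2 = 5/8.

5/8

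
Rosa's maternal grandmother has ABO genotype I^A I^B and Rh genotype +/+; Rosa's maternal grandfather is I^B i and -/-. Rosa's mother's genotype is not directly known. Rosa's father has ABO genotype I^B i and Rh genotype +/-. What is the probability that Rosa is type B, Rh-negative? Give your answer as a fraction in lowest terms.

Rosa's mother's ABO genotype from I^A I^B × I^B i: 1/4 I^A I^B, 1/4 I^A i, 1/4 I^B I^B, 1/4 I^B i.
Crossing each possibility with the father I^B i and summing P(type B): 1/4·1/2 + 1/4·1/4 + 1/4·1 + 1/4·3/4 = 5/8.
Similarly for Rh via the mother's Rh distribution: P(Rh-) = 1/4.
Independent loci: 5/8 × 1/4 = 5/32.

5/32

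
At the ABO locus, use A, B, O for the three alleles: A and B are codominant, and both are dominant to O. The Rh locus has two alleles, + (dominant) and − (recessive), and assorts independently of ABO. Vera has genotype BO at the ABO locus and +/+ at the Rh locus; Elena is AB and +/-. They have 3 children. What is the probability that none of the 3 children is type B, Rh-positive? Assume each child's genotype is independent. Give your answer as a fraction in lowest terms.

ABO cross BO × AB → 1/4 A, 1/2 B, 1/4 AB.
Rh cross +/+ × +/- → 1 Rh+; so P(type B, Rh-positive) = 1/2 × 1 = 1/2 per child.
P(not type B, Rh-positive) = 1/2 for one child; (1/2)^3 = 1/8.

1/8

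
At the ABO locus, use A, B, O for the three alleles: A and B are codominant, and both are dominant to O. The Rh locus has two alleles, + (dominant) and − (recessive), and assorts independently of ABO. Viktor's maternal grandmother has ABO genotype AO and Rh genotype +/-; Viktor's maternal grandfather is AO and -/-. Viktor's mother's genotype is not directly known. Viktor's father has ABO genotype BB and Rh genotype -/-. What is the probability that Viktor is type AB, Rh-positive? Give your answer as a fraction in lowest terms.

1/8

Viktor's mother's ABO genotype from AO × AO: 1/4 AA, 1/2 AO, 1/4 OO.
Crossing each possibility with the father BB and summing P(type AB): 1/4·1 + 1/2·1/2 + 1/4·0 = 1/2.
Similarly for Rh via the mother's Rh distribution: P(Rh+) = 1/4.
Independent loci: 1/2 × 1/4 = 1/8.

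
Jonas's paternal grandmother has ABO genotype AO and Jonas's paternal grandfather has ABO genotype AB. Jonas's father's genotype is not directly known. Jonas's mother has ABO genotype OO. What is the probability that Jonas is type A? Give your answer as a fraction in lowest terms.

1/2

Jonas's father's ABO genotype from AO × AB: 1/4 AA, 1/4 AB, 1/4 AO, 1/4 BO.
Crossing each possibility with the mother OO and summing P(type A): 1/4·1 + 1/4·1/2 + 1/4·1/2 + 1/4·0 = 1/2.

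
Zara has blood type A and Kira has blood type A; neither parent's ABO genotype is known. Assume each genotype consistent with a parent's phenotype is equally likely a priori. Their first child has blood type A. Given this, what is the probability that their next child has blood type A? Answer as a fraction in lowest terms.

Possible genotypes: Zara ∈ {AA, AO}; Kira ∈ {AA, AO}.
Weight each parental genotype pair by prior × P(type-A child):
  AA × AA: posterior weight 4/15; P(next child type A) = 1.
  AA × AO: posterior weight 4/15; P(next child type A) = 1.
  AO × AA: posterior weight 4/15; P(next child type A) = 1.
  AO × AO: posterior weight 1/5; P(next child type A) = 3/4.
Weighted sum = 19/20.

19/20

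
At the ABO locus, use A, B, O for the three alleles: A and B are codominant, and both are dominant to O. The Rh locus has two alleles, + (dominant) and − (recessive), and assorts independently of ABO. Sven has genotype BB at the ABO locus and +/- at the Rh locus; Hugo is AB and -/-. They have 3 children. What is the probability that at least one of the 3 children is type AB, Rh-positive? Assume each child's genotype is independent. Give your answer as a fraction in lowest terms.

ABO cross BB × AB → 1/2 B, 1/2 AB.
Rh cross +/- × -/- → 1/2 Rh+, 1/2 Rh-; so P(type AB, Rh-positive) = 1/2 × 1/2 = 1/4 per child.
P(none) = (3/4)^3 = 27/64; P(at least one) = 1 − 27/64 = 37/64.

37/64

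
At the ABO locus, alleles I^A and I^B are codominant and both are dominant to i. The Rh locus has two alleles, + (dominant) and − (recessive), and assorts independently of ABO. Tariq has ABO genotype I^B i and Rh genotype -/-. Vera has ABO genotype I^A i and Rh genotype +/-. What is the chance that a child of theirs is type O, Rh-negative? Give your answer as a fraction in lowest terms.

ABO cross I^B i × I^A i → offspring phenotypes: 1/4 O, 1/4 A, 1/4 B, 1/4 AB.
Rh cross -/- × +/- → 1/2 Rh+, 1/2 Rh-.
Independent loci: P(type O, Rh-negative) = 1/4 × 1/2 = 1/8.

1/8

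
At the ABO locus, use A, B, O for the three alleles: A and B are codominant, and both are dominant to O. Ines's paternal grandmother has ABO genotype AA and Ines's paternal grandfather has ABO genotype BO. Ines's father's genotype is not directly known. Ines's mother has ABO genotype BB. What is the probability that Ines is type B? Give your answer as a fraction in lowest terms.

Ines's father's ABO genotype from AA × BO: 1/2 AB, 1/2 AO.
Crossing each possibility with the mother BB and summing P(type B): 1/2·1/2 + 1/2·1/2 = 1/2.

1/2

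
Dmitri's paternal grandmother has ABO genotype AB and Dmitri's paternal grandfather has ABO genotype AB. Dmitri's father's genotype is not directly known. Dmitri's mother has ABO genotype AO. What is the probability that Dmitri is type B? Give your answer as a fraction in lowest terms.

Dmitri's father's ABO genotype from AB × AB: 1/4 AA, 1/2 AB, 1/4 BB.
Crossing each possibility with the mother AO and summing P(type B): 1/4·0 + 1/2·1/4 + 1/4·1/2 = 1/4.

1/4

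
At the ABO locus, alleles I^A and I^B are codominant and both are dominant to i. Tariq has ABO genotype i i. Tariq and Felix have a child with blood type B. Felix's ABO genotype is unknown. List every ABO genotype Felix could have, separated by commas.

For each candidate genotype of Felix, check whether crossing it with i i can produce every observed child phenotype.
  I^A I^A → possible child types {A} ✗
  I^A I^B → possible child types {A, B} ✓
  I^A i → possible child types {O, A} ✗
  I^B I^B → possible child types {B} ✓
  I^B i → possible child types {O, B} ✓
  i i → possible child types {O} ✗

I^A I^B, I^B I^B, I^B i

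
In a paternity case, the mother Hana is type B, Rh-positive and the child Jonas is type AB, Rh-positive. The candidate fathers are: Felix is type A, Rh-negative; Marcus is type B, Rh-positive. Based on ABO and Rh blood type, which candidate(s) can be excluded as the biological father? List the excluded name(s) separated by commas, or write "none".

A candidate is excluded only if no genotype consistent with his phenotype could produce a type AB, Rh-positive child with a type B, Rh-positive mother.
Marcus (type B, Rh+): no genotype consistent with that phenotype can produce a type-AB Rh+ child with a type-B mother.

Marcus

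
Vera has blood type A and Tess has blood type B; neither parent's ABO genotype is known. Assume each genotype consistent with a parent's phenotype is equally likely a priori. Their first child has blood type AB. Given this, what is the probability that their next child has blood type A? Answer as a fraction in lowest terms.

Possible genotypes: Vera ∈ {AA, AO}; Tess ∈ {BB, BO}.
Weight each parental genotype pair by prior × P(type-AB child):
  AA × BB: posterior weight 4/9; P(next child type A) = 0.
  AA × BO: posterior weight 2/9; P(next child type A) = 1/2.
  AO × BB: posterior weight 2/9; P(next child type A) = 0.
  AO × BO: posterior weight 1/9; P(next child type A) = 1/4.
Weighted sum = 5/36.

5/36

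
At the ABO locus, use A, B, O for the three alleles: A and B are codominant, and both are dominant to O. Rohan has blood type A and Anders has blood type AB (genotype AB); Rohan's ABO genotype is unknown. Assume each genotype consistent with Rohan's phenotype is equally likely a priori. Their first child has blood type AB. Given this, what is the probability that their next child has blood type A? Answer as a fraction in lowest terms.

Possible genotypes: Rohan ∈ {AA, AO}; Anders ∈ {AB}.
Weight each parental genotype pair by prior × P(type-AB child):
  AA × AB: posterior weight 2/3; P(next child type A) = 1/2.
  AO × AB: posterior weight 1/3; P(next child type A) = 1/2.
Weighted sum = 1/2.

1/2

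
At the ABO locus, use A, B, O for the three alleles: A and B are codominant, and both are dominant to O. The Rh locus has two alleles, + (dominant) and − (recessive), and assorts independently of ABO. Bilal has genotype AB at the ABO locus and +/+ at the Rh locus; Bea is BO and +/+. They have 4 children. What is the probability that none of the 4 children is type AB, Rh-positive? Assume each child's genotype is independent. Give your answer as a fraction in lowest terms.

ABO cross AB × BO → 1/4 A, 1/2 B, 1/4 AB.
Rh cross +/+ × +/+ → 1 Rh+; so P(type AB, Rh-positive) = 1/4 × 1 = 1/4 per child.
P(not type AB, Rh-positive) = 3/4 for one child; (3/4)^4 = 81/256.

81/256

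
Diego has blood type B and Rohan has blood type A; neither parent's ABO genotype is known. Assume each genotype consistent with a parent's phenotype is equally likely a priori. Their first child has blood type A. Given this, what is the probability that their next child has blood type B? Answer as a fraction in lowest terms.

Possible genotypes: Diego ∈ {I^B I^B, I^B i}; Rohan ∈ {I^A I^A, I^A i}.
Weight each parental genotype pair by prior × P(type-A child):
  I^B i × I^A I^A: posterior weight 2/3; P(next child type B) = 0.
  I^B i × I^A i: posterior weight 1/3; P(next child type B) = 1/4.
Weighted sum = 1/12.

1/12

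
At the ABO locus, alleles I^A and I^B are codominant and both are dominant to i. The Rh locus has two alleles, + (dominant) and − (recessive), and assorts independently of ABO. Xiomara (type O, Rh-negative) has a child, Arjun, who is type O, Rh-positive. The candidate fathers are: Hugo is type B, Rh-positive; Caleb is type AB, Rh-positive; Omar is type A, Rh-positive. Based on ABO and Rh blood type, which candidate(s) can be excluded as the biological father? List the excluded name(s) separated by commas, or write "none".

Caleb

A candidate is excluded only if no genotype consistent with his phenotype could produce a type O, Rh-positive child with a type O, Rh-negative mother.
Caleb (type AB, Rh+): no genotype consistent with that phenotype can produce a type-O Rh+ child with a type-O mother.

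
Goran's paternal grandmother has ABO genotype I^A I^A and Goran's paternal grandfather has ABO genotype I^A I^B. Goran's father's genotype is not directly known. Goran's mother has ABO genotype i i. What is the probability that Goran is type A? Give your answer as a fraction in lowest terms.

3/4

Goran's father's ABO genotype from I^A I^A × I^A I^B: 1/2 I^A I^A, 1/2 I^A I^B.
Crossing each possibility with the mother i i and summing P(type A): 1/2·1 + 1/2·1/2 = 3/4.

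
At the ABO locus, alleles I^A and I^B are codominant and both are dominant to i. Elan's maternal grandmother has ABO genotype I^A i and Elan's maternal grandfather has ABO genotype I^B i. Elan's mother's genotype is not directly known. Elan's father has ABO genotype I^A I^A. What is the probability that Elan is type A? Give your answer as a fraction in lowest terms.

3/4

Elan's mother's ABO genotype from I^A i × I^B i: 1/4 I^A I^B, 1/4 I^A i, 1/4 I^B i, 1/4 i i.
Crossing each possibility with the father I^A I^A and summing P(type A): 1/4·1/2 + 1/4·1 + 1/4·1/2 + 1/4·1 = 3/4.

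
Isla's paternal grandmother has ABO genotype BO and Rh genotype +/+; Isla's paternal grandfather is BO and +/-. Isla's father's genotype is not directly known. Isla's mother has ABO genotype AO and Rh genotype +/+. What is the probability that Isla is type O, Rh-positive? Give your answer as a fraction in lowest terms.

Isla's father's ABO genotype from BO × BO: 1/4 BB, 1/2 BO, 1/4 OO.
Crossing each possibility with the mother AO and summing P(type O): 1/4·0 + 1/2·1/4 + 1/4·1/2 = 1/4.
Similarly for Rh via the father's Rh distribution: P(Rh+) = 1.
Independent loci: 1/4 × 1 = 1/4.

1/4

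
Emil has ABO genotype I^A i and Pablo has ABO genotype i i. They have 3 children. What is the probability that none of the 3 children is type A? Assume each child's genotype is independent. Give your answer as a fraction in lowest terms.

ABO cross I^A i × i i → 1/2 O, 1/2 A.
So P(type A) = 1/2 per child.
P(not type A) = 1/2 for one child; (1/2)^3 = 1/8.

1/8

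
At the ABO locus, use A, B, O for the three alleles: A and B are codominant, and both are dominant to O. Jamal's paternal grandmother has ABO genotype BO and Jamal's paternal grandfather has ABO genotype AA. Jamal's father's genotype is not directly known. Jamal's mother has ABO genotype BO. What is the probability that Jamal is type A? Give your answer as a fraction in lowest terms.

1/4

Jamal's father's ABO genotype from BO × AA: 1/2 AB, 1/2 AO.
Crossing each possibility with the mother BO and summing P(type A): 1/2·1/4 + 1/2·1/4 = 1/4.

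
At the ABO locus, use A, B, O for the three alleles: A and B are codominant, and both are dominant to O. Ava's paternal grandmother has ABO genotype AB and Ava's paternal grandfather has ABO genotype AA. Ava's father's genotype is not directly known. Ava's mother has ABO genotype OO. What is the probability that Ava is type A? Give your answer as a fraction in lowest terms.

Ava's father's ABO genotype from AB × AA: 1/2 AA, 1/2 AB.
Crossing each possibility with the mother OO and summing P(type A): 1/2·1 + 1/2·1/2 = 3/4.

3/4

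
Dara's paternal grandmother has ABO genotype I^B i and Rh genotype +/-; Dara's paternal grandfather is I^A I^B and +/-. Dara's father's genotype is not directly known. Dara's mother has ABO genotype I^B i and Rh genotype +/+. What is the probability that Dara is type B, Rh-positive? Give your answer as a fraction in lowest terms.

5/8

Dara's father's ABO genotype from I^B i × I^A I^B: 1/4 I^A I^B, 1/4 I^A i, 1/4 I^B I^B, 1/4 I^B i.
Crossing each possibility with the mother I^B i and summing P(type B): 1/4·1/2 + 1/4·1/4 + 1/4·1 + 1/4·3/4 = 5/8.
Similarly for Rh via the father's Rh distribution: P(Rh+) = 1.
Independent loci: 5/8 × 1 = 5/8.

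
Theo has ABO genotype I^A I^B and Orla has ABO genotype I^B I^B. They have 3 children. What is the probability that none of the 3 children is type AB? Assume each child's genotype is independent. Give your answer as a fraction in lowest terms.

ABO cross I^A I^B × I^B I^B → 1/2 B, 1/2 AB.
So P(type AB) = 1/2 per child.
P(not type AB) = 1/2 for one child; (1/2)^3 = 1/8.

1/8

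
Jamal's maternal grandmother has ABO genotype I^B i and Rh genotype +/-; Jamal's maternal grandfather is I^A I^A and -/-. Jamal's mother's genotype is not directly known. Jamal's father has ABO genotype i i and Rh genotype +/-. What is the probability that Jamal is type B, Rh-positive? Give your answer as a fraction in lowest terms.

Jamal's mother's ABO genotype from I^B i × I^A I^A: 1/2 I^A I^B, 1/2 I^A i.
Crossing each possibility with the father i i and summing P(type B): 1/2·1/2 + 1/2·0 = 1/4.
Similarly for Rh via the mother's Rh distribution: P(Rh+) = 5/8.
Independent loci: 1/4 × 5/8 = 5/32.

5/32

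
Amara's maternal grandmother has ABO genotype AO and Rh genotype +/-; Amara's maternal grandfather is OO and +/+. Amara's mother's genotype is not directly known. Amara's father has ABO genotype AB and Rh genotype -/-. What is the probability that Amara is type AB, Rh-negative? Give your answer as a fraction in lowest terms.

1/32

Amara's mother's ABO genotype from AO × OO: 1/2 AO, 1/2 OO.
Crossing each possibility with the father AB and summing P(type AB): 1/2·1/4 + 1/2·0 = 1/8.
Similarly for Rh via the mother's Rh distribution: P(Rh-) = 1/4.
Independent loci: 1/8 × 1/4 = 1/32.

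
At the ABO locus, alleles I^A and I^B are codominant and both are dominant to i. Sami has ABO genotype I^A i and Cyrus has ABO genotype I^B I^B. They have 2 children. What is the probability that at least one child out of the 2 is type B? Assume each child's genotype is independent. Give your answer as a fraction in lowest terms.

3/4

ABO cross I^A i × I^B I^B → 1/2 B, 1/2 AB.
So P(type B) = 1/2 per child.
P(none) = (1/2)^2 = 1/4; P(at least one) = 1 − 1/4 = 3/4.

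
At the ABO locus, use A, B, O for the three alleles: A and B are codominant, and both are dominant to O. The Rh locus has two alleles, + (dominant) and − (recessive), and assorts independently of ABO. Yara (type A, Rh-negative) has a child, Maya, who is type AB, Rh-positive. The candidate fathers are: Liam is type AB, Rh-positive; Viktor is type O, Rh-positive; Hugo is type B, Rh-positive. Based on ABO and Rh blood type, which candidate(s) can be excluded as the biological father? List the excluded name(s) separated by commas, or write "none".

Viktor

A candidate is excluded only if no genotype consistent with his phenotype could produce a type AB, Rh-positive child with a type A, Rh-negative mother.
Viktor (type O, Rh+): no genotype consistent with that phenotype can produce a type-AB Rh+ child with a type-A mother.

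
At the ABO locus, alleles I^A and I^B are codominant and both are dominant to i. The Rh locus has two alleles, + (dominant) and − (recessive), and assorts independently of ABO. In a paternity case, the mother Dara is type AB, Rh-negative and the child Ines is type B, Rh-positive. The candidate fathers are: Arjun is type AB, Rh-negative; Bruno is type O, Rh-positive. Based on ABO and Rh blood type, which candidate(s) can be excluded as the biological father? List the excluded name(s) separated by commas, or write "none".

Arjun

A candidate is excluded only if no genotype consistent with his phenotype could produce a type B, Rh-positive child with a type AB, Rh-negative mother.
Arjun (type AB, Rh-): no genotype consistent with that phenotype can produce a type-B Rh+ child with a type-AB mother.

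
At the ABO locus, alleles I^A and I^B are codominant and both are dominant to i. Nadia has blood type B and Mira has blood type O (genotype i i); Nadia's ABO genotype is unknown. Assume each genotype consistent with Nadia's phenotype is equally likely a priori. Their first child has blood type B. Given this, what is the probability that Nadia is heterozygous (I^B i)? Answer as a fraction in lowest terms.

1/3

Possible genotypes: Nadia ∈ {I^B I^B, I^B i}; Mira ∈ {i i}.
Weight each parental genotype pair by prior × P(type-B child):
  I^B I^B × i i: posterior weight 2/3.
  I^B i × i i: posterior weight 1/3.
Sum the posterior weight over pairs where Nadia is I^B i: 1/3.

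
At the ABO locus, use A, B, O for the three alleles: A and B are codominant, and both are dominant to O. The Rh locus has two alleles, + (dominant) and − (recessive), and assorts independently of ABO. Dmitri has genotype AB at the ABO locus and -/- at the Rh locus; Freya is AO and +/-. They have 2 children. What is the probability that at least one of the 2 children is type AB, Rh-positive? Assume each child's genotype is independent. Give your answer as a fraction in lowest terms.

ABO cross AB × AO → 1/2 A, 1/4 B, 1/4 AB.
Rh cross -/- × +/- → 1/2 Rh+, 1/2 Rh-; so P(type AB, Rh-positive) = 1/4 × 1/2 = 1/8 per child.
P(none) = (7/8)^2 = 49/64; P(at least one) = 1 − 49/64 = 15/64.

15/64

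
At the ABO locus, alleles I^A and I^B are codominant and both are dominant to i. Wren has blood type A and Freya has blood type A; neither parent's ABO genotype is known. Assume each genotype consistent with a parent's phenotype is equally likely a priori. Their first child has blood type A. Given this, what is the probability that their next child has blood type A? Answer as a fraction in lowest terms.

19/20

Possible genotypes: Wren ∈ {I^A I^A, I^A i}; Freya ∈ {I^A I^A, I^A i}.
Weight each parental genotype pair by prior × P(type-A child):
  I^A I^A × I^A I^A: posterior weight 4/15; P(next child type A) = 1.
  I^A I^A × I^A i: posterior weight 4/15; P(next child type A) = 1.
  I^A i × I^A I^A: posterior weight 4/15; P(next child type A) = 1.
  I^A i × I^A i: posterior weight 1/5; P(next child type A) = 3/4.
Weighted sum = 19/20.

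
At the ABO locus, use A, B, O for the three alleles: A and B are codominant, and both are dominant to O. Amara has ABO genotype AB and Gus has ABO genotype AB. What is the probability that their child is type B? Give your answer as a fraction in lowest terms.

ABO cross AB × AB → offspring phenotypes: 1/4 A, 1/4 B, 1/2 AB.
So P(type B) = 1/4.

1/4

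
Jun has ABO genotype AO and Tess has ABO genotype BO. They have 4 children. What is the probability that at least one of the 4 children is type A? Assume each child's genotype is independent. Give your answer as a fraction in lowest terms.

175/256

ABO cross AO × BO → 1/4 O, 1/4 A, 1/4 B, 1/4 AB.
So P(type A) = 1/4 per child.
P(none) = (3/4)^4 = 81/256; P(at least one) = 1 − 81/256 = 175/256.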